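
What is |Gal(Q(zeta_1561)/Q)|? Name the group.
|Gal(Q(zeta_1561)/Q)| = phi(1561) = 1332; group ≅ (Z/1561Z)^* ≅ Z/6Z × Z/222Z

The n-th cyclotomic polynomial Φ_1561(x) is the minimal polynomial of zeta_1561 over Q and has degree phi(1561) = 1332. So Q(zeta_1561) is a degree-1332 Galois extension with Galois group (Z/1561Z)^*. By CRT, (Z/1561Z)^* ≅ (Z/7Z)^* × (Z/223Z)^*. Each prime-power unit group is (Z/7Z)^* ≅ Z/6Z; (Z/223Z)^* ≅ Z/222Z. Hence Gal(Q(zeta_1561)/Q) ≅ Z/6Z × Z/222Z.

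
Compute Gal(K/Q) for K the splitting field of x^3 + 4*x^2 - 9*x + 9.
Gal(K/Q) = S_3 (symmetric group of order 6)

Compute the discriminant of x^3 + (4)*x^2 + (-9)*x + (9): Δ = -6111. Since Δ is not a rational square, the Galois group is not contained in A_3; it must be the full S_3 (irreducibility of the cubic rules out anything smaller).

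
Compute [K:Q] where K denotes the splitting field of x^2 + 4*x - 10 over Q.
[K:Q] = 2

The discriminant of x^2 + (4)*x + (-10) is b^2 - 4c = 16 - (-40) = 56. Since 56 is not a perfect square in Q, the polynomial is irreducible over Q. Its two roots generate a degree-2 extension, so [K:Q] = 2.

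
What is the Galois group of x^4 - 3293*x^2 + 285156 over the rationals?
Gal(K/Q) = Z/2Z (cyclic of order 2)

f factors as (x^2 - 3204)(x^2 - 89), so the splitting field is K = Q(sqrt(3204), sqrt(89)). The squarefree part of 3204 is 89 and the squarefree part of 89 is also 89, so sqrt(3204) and sqrt(89) are both rational multiples of sqrt(89). Hence Q(sqrt(3204)) = Q(sqrt(89)) = Q(sqrt(89)), and the splitting field collapses to a single degree-2 extension with Galois group Z/2Z.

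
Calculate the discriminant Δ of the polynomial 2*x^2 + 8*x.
Δ = 64

For a quadratic a x^2 + b x + c the discriminant is Δ = b^2 - 4ac = (8)^2 - 4*(2)*(0) = 64 - (0) = 64.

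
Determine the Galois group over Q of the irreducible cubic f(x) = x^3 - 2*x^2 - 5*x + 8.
Gal(K/Q) = S_3 (symmetric group of order 6)

Compute the discriminant of x^3 + (-2)*x^2 + (-5)*x + (8): Δ = 568. Since Δ is not a rational square, the Galois group is not contained in A_3; it must be the full S_3 (irreducibility of the cubic rules out anything smaller).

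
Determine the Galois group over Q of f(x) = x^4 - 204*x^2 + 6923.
Gal(K/Q) = V_4 (Klein four-group, Z/2Z × Z/2Z)

f factors as (x^2 - 43)(x^2 - 161), so the splitting field is K = Q(sqrt(43), sqrt(161)). The elements 43, 161, 6923 are all non-squares in Q, so sqrt(43) and sqrt(161) generate independent quadratic extensions. Thus [K:Q] = 4 and Gal(K/Q) is generated by the two order-2 automorphisms sqrt(43) ↦ -sqrt(43) and sqrt(161) ↦ -sqrt(161), giving V_4.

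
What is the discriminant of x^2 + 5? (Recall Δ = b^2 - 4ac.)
Δ = -20

For a quadratic a x^2 + b x + c the discriminant is Δ = b^2 - 4ac = (0)^2 - 4*(1)*(5) = 0 - (20) = -20.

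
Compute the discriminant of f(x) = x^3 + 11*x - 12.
Δ = -9212

For a depressed cubic x^3 + p x + q the discriminant is Δ = -4 p^3 - 27 q^2 = -4*(11)^3 - 27*(-12)^2 = -5324 - 3888 = -9212.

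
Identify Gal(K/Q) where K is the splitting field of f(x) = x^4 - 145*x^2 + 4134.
Gal(K/Q) = V_4 (Klein four-group, Z/2Z × Z/2Z)

f factors as (x^2 - 106)(x^2 - 39), so the splitting field is K = Q(sqrt(106), sqrt(39)). The elements 106, 39, 4134 are all non-squares in Q, so sqrt(106) and sqrt(39) generate independent quadratic extensions. Thus [K:Q] = 4 and Gal(K/Q) is generated by the two order-2 automorphisms sqrt(106) ↦ -sqrt(106) and sqrt(39) ↦ -sqrt(39), giving V_4.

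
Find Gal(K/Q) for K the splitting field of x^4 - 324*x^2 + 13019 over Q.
Gal(K/Q) = V_4 (Klein four-group, Z/2Z × Z/2Z)

f factors as (x^2 - 277)(x^2 - 47), so the splitting field is K = Q(sqrt(277), sqrt(47)). The elements 277, 47, 13019 are all non-squares in Q, so sqrt(277) and sqrt(47) generate independent quadratic extensions. Thus [K:Q] = 4 and Gal(K/Q) is generated by the two order-2 automorphisms sqrt(277) ↦ -sqrt(277) and sqrt(47) ↦ -sqrt(47), giving V_4.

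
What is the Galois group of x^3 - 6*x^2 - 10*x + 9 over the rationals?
Gal(K/Q) = S_3 (symmetric group of order 6)

Compute the discriminant of x^3 + (-6)*x^2 + (-10)*x + (9): Δ = 22909. Since Δ is not a rational square, the Galois group is not contained in A_3; it must be the full S_3 (irreducibility of the cubic rules out anything smaller).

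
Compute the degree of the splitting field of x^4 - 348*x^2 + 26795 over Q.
[K:Q] = 4

f factors as (x^2 - 233)(x^2 - 115); the splitting field is K = Q(sqrt(233), sqrt(115)). Since 233, 115, and 26795 are all non-squares in Q, the three subfields Q(sqrt(233)), Q(sqrt(115)), Q(sqrt(26795)) are distinct degree-2 extensions, so [K:Q] = 4 (Klein four Galois group).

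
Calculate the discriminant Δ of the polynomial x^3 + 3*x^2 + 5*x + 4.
Δ = -59

For x^3 + a x^2 + b x + c the discriminant is Δ = 18 a b c - 4 a^3 c + a^2 b^2 - 4 b^3 - 27 c^2.
Plug a = 3, b = 5, c = 4:
  18*(3)*(5)*(4) - 4*(3)^3*(4) + (3)^2*(5)^2 - 4*(5)^3 - 27*(4)^2
  = 1080 + (-432) + 225 + (-500) + (-432)
  = -59.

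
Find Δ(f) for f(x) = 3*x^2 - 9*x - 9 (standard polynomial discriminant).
Δ = 189

For a quadratic a x^2 + b x + c the discriminant is Δ = b^2 - 4ac = (-9)^2 - 4*(3)*(-9) = 81 - (-108) = 189.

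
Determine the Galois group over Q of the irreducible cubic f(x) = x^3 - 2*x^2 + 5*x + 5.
Gal(K/Q) = S_3 (symmetric group of order 6)

Compute the discriminant of x^3 + (-2)*x^2 + (5)*x + (5): Δ = -1815. Since Δ is not a rational square, the Galois group is not contained in A_3; it must be the full S_3 (irreducibility of the cubic rules out anything smaller).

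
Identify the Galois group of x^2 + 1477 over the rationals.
Gal(K/Q) = Z/2Z (cyclic of order 2)

x^2 + 1477 is irreducible over Q since -1477 is not a rational square. The splitting field Q(sqrt(-1477)) has degree 2 over Q, and its unique nontrivial automorphism is sqrt(-1477) ↦ -sqrt(-1477). Hence Gal(Q(sqrt(-1477))/Q) = Z/2Z.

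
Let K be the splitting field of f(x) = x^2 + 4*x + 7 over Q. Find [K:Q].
[K:Q] = 2

The discriminant of x^2 + (4)*x + (7) is b^2 - 4c = 16 - (28) = -12. Since -12 is not a perfect square in Q, the polynomial is irreducible over Q. Its two roots generate a degree-2 extension, so [K:Q] = 2.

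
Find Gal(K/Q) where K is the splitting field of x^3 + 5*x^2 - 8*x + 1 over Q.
Gal(K/Q) = A_3 (cyclic of order 3)

Compute the discriminant of x^3 + (5)*x^2 + (-8)*x + (1): Δ = 2401. Since Δ is a perfect square (Δ = 49^2), the Galois group is contained in A_3. Irreducibility forces the group to be transitive on three roots, so Gal = A_3.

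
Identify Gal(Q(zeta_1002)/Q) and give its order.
|Gal(Q(zeta_1002)/Q)| = phi(1002) = 332; group ≅ (Z/1002Z)^* ≅ Z/2Z × Z/166Z

The n-th cyclotomic polynomial Φ_1002(x) is the minimal polynomial of zeta_1002 over Q and has degree phi(1002) = 332. So Q(zeta_1002) is a degree-332 Galois extension with Galois group (Z/1002Z)^*. By CRT, (Z/1002Z)^* ≅ (Z/2Z)^* × (Z/3Z)^* × (Z/167Z)^*. Each prime-power unit group is (Z/2Z)^* ≅ trivial group (order 1); (Z/3Z)^* ≅ Z/2Z; (Z/167Z)^* ≅ Z/166Z. Hence Gal(Q(zeta_1002)/Q) ≅ Z/2Z × Z/166Z.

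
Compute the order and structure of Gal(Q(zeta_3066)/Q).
|Gal(Q(zeta_3066)/Q)| = phi(3066) = 864; group ≅ (Z/3066Z)^* ≅ Z/2Z × Z/6Z × Z/72Z

The n-th cyclotomic polynomial Φ_3066(x) is the minimal polynomial of zeta_3066 over Q and has degree phi(3066) = 864. So Q(zeta_3066) is a degree-864 Galois extension with Galois group (Z/3066Z)^*. By CRT, (Z/3066Z)^* ≅ (Z/2Z)^* × (Z/3Z)^* × (Z/7Z)^* × (Z/73Z)^*. Each prime-power unit group is (Z/2Z)^* ≅ trivial group (order 1); (Z/3Z)^* ≅ Z/2Z; (Z/7Z)^* ≅ Z/6Z; (Z/73Z)^* ≅ Z/72Z. Hence Gal(Q(zeta_3066)/Q) ≅ Z/2Z × Z/6Z × Z/72Z.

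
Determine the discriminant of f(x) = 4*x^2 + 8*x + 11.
Δ = -112

For a quadratic a x^2 + b x + c the discriminant is Δ = b^2 - 4ac = (8)^2 - 4*(4)*(11) = 64 - (176) = -112.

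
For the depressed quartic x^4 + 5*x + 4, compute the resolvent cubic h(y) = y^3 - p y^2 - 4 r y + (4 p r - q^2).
h(y) = y^3 - 16*y - 25

Identify coefficients: p = 0, q = 5, r = 4.
Plug into h(y) = y^3 - p y^2 - 4 r y + (4 p r - q^2):
  h(y) = y^3 - (0) y^2 - 4*(4) y + (4*(0)*(4) - (5)^2)
       = y^3 + (0) y^2 + (-16) y + (-25).
Simplifying: h(y) = y^3 - 16*y - 25.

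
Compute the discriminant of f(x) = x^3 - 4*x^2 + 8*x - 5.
Δ = -99

For x^3 + a x^2 + b x + c the discriminant is Δ = 18 a b c - 4 a^3 c + a^2 b^2 - 4 b^3 - 27 c^2.
Plug a = -4, b = 8, c = -5:
  18*(-4)*(8)*(-5) - 4*(-4)^3*(-5) + (-4)^2*(8)^2 - 4*(8)^3 - 27*(-5)^2
  = 2880 + (-1280) + 1024 + (-2048) + (-675)
  = -99.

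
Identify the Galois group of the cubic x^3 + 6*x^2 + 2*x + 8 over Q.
Gal(K/Q) = S_3 (symmetric group of order 6)

Compute the discriminant of x^3 + (6)*x^2 + (2)*x + (8): Δ = -6800. Since Δ is not a rational square, the Galois group is not contained in A_3; it must be the full S_3 (irreducibility of the cubic rules out anything smaller).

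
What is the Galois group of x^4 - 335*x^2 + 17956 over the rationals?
Gal(K/Q) = Z/2Z (cyclic of order 2)

f factors as (x^2 - 268)(x^2 - 67), so the splitting field is K = Q(sqrt(268), sqrt(67)). The squarefree part of 268 is 67 and the squarefree part of 67 is also 67, so sqrt(268) and sqrt(67) are both rational multiples of sqrt(67). Hence Q(sqrt(268)) = Q(sqrt(67)) = Q(sqrt(67)), and the splitting field collapses to a single degree-2 extension with Galois group Z/2Z.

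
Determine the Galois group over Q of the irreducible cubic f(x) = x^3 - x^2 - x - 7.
Gal(K/Q) = S_3 (symmetric group of order 6)

Compute the discriminant of x^3 + (-1)*x^2 + (-1)*x + (-7): Δ = -1472. Since Δ is not a rational square, the Galois group is not contained in A_3; it must be the full S_3 (irreducibility of the cubic rules out anything smaller).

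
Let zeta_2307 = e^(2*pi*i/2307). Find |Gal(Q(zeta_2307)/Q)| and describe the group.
|Gal(Q(zeta_2307)/Q)| = phi(2307) = 1536; group ≅ (Z/2307Z)^* ≅ Z/2Z × Z/768Z

The n-th cyclotomic polynomial Φ_2307(x) is the minimal polynomial of zeta_2307 over Q and has degree phi(2307) = 1536. So Q(zeta_2307) is a degree-1536 Galois extension with Galois group (Z/2307Z)^*. By CRT, (Z/2307Z)^* ≅ (Z/3Z)^* × (Z/769Z)^*. Each prime-power unit group is (Z/3Z)^* ≅ Z/2Z; (Z/769Z)^* ≅ Z/768Z. Hence Gal(Q(zeta_2307)/Q) ≅ Z/2Z × Z/768Z.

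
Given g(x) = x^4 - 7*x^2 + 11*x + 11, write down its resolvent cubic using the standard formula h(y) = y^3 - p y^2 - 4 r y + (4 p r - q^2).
h(y) = y^3 + 7*y^2 - 44*y - 429

Identify coefficients: p = -7, q = 11, r = 11.
Plug into h(y) = y^3 - p y^2 - 4 r y + (4 p r - q^2):
  h(y) = y^3 - (-7) y^2 - 4*(11) y + (4*(-7)*(11) - (11)^2)
       = y^3 + (7) y^2 + (-44) y + (-429).
Simplifying: h(y) = y^3 + 7*y^2 - 44*y - 429.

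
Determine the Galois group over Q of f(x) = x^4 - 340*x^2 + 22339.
Gal(K/Q) = V_4 (Klein four-group, Z/2Z × Z/2Z)

f factors as (x^2 - 89)(x^2 - 251), so the splitting field is K = Q(sqrt(89), sqrt(251)). The elements 89, 251, 22339 are all non-squares in Q, so sqrt(89) and sqrt(251) generate independent quadratic extensions. Thus [K:Q] = 4 and Gal(K/Q) is generated by the two order-2 automorphisms sqrt(89) ↦ -sqrt(89) and sqrt(251) ↦ -sqrt(251), giving V_4.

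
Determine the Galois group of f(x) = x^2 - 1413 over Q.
Gal(K/Q) = Z/2Z (cyclic of order 2)

x^2 - 1413 is irreducible over Q since 1413 is not a rational square. The splitting field Q(sqrt(1413)) has degree 2 over Q, and its unique nontrivial automorphism is sqrt(1413) ↦ -sqrt(1413). Hence Gal(Q(sqrt(1413))/Q) = Z/2Z.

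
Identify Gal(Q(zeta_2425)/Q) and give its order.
|Gal(Q(zeta_2425)/Q)| = phi(2425) = 1920; group ≅ (Z/2425Z)^* ≅ Z/20Z × Z/96Z

The n-th cyclotomic polynomial Φ_2425(x) is the minimal polynomial of zeta_2425 over Q and has degree phi(2425) = 1920. So Q(zeta_2425) is a degree-1920 Galois extension with Galois group (Z/2425Z)^*. By CRT, (Z/2425Z)^* ≅ (Z/25Z)^* × (Z/97Z)^*. Each prime-power unit group is (Z/25Z)^* ≅ Z/20Z; (Z/97Z)^* ≅ Z/96Z. Hence Gal(Q(zeta_2425)/Q) ≅ Z/20Z × Z/96Z.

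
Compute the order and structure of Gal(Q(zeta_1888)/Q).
|Gal(Q(zeta_1888)/Q)| = phi(1888) = 928; group ≅ (Z/1888Z)^* ≅ Z/2Z × Z/8Z × Z/58Z

The n-th cyclotomic polynomial Φ_1888(x) is the minimal polynomial of zeta_1888 over Q and has degree phi(1888) = 928. So Q(zeta_1888) is a degree-928 Galois extension with Galois group (Z/1888Z)^*. By CRT, (Z/1888Z)^* ≅ (Z/32Z)^* × (Z/59Z)^*. Each prime-power unit group is (Z/32Z)^* ≅ Z/2Z × Z/8Z; (Z/59Z)^* ≅ Z/58Z. Hence Gal(Q(zeta_1888)/Q) ≅ Z/2Z × Z/8Z × Z/58Z.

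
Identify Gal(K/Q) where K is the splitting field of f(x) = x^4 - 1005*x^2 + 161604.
Gal(K/Q) = Z/2Z (cyclic of order 2)

f factors as (x^2 - 201)(x^2 - 804), so the splitting field is K = Q(sqrt(201), sqrt(804)). The squarefree part of 201 is 201 and the squarefree part of 804 is also 201, so sqrt(201) and sqrt(804) are both rational multiples of sqrt(201). Hence Q(sqrt(201)) = Q(sqrt(804)) = Q(sqrt(201)), and the splitting field collapses to a single degree-2 extension with Galois group Z/2Z.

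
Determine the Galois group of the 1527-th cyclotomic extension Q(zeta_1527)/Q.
|Gal(Q(zeta_1527)/Q)| = phi(1527) = 1016; group ≅ (Z/1527Z)^* ≅ Z/2Z × Z/508Z

The n-th cyclotomic polynomial Φ_1527(x) is the minimal polynomial of zeta_1527 over Q and has degree phi(1527) = 1016. So Q(zeta_1527) is a degree-1016 Galois extension with Galois group (Z/1527Z)^*. By CRT, (Z/1527Z)^* ≅ (Z/3Z)^* × (Z/509Z)^*. Each prime-power unit group is (Z/3Z)^* ≅ Z/2Z; (Z/509Z)^* ≅ Z/508Z. Hence Gal(Q(zeta_1527)/Q) ≅ Z/2Z × Z/508Z.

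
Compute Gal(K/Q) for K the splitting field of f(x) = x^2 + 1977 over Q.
Gal(K/Q) = Z/2Z (cyclic of order 2)

x^2 + 1977 is irreducible over Q since -1977 is not a rational square. The splitting field Q(sqrt(-1977)) has degree 2 over Q, and its unique nontrivial automorphism is sqrt(-1977) ↦ -sqrt(-1977). Hence Gal(Q(sqrt(-1977))/Q) = Z/2Z.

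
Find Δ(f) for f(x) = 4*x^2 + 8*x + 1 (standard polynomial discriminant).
Δ = 48

For a quadratic a x^2 + b x + c the discriminant is Δ = b^2 - 4ac = (8)^2 - 4*(4)*(1) = 64 - (16) = 48.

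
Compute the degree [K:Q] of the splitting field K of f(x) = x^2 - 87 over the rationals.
[K:Q] = 2

The polynomial x^2 - 87 is irreducible over Q since 87 is not a perfect square. Its splitting field is Q(sqrt(87)), which has degree 2 over Q.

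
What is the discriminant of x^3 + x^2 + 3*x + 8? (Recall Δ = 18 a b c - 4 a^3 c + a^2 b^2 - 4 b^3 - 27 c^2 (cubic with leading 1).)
Δ = -1427

For x^3 + a x^2 + b x + c the discriminant is Δ = 18 a b c - 4 a^3 c + a^2 b^2 - 4 b^3 - 27 c^2.
Plug a = 1, b = 3, c = 8:
  18*(1)*(3)*(8) - 4*(1)^3*(8) + (1)^2*(3)^2 - 4*(3)^3 - 27*(8)^2
  = 432 + (-32) + 9 + (-108) + (-1728)
  = -1427.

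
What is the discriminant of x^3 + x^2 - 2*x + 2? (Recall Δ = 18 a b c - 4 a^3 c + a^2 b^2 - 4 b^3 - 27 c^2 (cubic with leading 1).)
Δ = -152

For x^3 + a x^2 + b x + c the discriminant is Δ = 18 a b c - 4 a^3 c + a^2 b^2 - 4 b^3 - 27 c^2.
Plug a = 1, b = -2, c = 2:
  18*(1)*(-2)*(2) - 4*(1)^3*(2) + (1)^2*(-2)^2 - 4*(-2)^3 - 27*(2)^2
  = -72 + (-8) + 4 + (32) + (-108)
  = -152.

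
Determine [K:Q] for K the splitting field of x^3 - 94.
[K:Q] = 6

x^3 - 94 has one real root r = 94^(1/3) and two complex roots r*zeta_3, r*zeta_3^2 where zeta_3 = e^(2*pi*i/3). The splitting field is Q(r, zeta_3). [Q(r):Q] = 3 and [Q(zeta_3):Q] = 2 with gcd = 1, so [Q(r, zeta_3):Q] = 3 * 2 = 6.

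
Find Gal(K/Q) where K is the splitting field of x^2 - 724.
Gal(K/Q) = Z/2Z (cyclic of order 2)

x^2 - 724 is irreducible over Q since 724 is not a rational square. The splitting field Q(sqrt(724)) has degree 2 over Q, and its unique nontrivial automorphism is sqrt(724) ↦ -sqrt(724). Hence Gal(Q(sqrt(724))/Q) = Z/2Z.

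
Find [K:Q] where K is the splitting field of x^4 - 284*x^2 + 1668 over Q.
[K:Q] = 4

f factors as (x^2 - 6)(x^2 - 278); the splitting field is K = Q(sqrt(6), sqrt(278)). Since 6, 278, and 1668 are all non-squares in Q, the three subfields Q(sqrt(6)), Q(sqrt(278)), Q(sqrt(1668)) are distinct degree-2 extensions, so [K:Q] = 4 (Klein four Galois group).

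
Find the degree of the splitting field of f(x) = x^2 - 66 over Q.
[K:Q] = 2

The polynomial x^2 - 66 is irreducible over Q since 66 is not a perfect square. Its splitting field is Q(sqrt(66)), which has degree 2 over Q.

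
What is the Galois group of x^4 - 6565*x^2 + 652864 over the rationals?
Gal(K/Q) = Z/2Z (cyclic of order 2)

f factors as (x^2 - 101)(x^2 - 6464), so the splitting field is K = Q(sqrt(101), sqrt(6464)). The squarefree part of 101 is 101 and the squarefree part of 6464 is also 101, so sqrt(101) and sqrt(6464) are both rational multiples of sqrt(101). Hence Q(sqrt(101)) = Q(sqrt(6464)) = Q(sqrt(101)), and the splitting field collapses to a single degree-2 extension with Galois group Z/2Z.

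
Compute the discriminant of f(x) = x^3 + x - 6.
Δ = -976

For x^3 + a x^2 + b x + c the discriminant is Δ = 18 a b c - 4 a^3 c + a^2 b^2 - 4 b^3 - 27 c^2.
Plug a = 0, b = 1, c = -6:
  18*(0)*(1)*(-6) - 4*(0)^3*(-6) + (0)^2*(1)^2 - 4*(1)^3 - 27*(-6)^2
  = 0 + (0) + 0 + (-4) + (-972)
  = -976.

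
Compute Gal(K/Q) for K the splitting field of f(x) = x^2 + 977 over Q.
Gal(K/Q) = Z/2Z (cyclic of order 2)

x^2 + 977 is irreducible over Q since -977 is not a rational square. The splitting field Q(sqrt(-977)) has degree 2 over Q, and its unique nontrivial automorphism is sqrt(-977) ↦ -sqrt(-977). Hence Gal(Q(sqrt(-977))/Q) = Z/2Z.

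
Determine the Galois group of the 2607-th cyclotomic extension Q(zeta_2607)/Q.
|Gal(Q(zeta_2607)/Q)| = phi(2607) = 1560; group ≅ (Z/2607Z)^* ≅ Z/2Z × Z/10Z × Z/78Z

The n-th cyclotomic polynomial Φ_2607(x) is the minimal polynomial of zeta_2607 over Q and has degree phi(2607) = 1560. So Q(zeta_2607) is a degree-1560 Galois extension with Galois group (Z/2607Z)^*. By CRT, (Z/2607Z)^* ≅ (Z/3Z)^* × (Z/11Z)^* × (Z/79Z)^*. Each prime-power unit group is (Z/3Z)^* ≅ Z/2Z; (Z/11Z)^* ≅ Z/10Z; (Z/79Z)^* ≅ Z/78Z. Hence Gal(Q(zeta_2607)/Q) ≅ Z/2Z × Z/10Z × Z/78Z.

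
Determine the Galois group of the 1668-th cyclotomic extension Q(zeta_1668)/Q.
|Gal(Q(zeta_1668)/Q)| = phi(1668) = 552; group ≅ (Z/1668Z)^* ≅ Z/2Z × Z/2Z × Z/138Z

The n-th cyclotomic polynomial Φ_1668(x) is the minimal polynomial of zeta_1668 over Q and has degree phi(1668) = 552. So Q(zeta_1668) is a degree-552 Galois extension with Galois group (Z/1668Z)^*. By CRT, (Z/1668Z)^* ≅ (Z/4Z)^* × (Z/3Z)^* × (Z/139Z)^*. Each prime-power unit group is (Z/4Z)^* ≅ Z/2Z; (Z/3Z)^* ≅ Z/2Z; (Z/139Z)^* ≅ Z/138Z. Hence Gal(Q(zeta_1668)/Q) ≅ Z/2Z × Z/2Z × Z/138Z.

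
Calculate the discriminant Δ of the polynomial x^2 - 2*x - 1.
Δ = 8

For a quadratic a x^2 + b x + c the discriminant is Δ = b^2 - 4ac = (-2)^2 - 4*(1)*(-1) = 4 - (-4) = 8.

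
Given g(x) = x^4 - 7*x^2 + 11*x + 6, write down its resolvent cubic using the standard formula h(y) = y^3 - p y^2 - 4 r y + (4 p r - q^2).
h(y) = y^3 + 7*y^2 - 24*y - 289

Identify coefficients: p = -7, q = 11, r = 6.
Plug into h(y) = y^3 - p y^2 - 4 r y + (4 p r - q^2):
  h(y) = y^3 - (-7) y^2 - 4*(6) y + (4*(-7)*(6) - (11)^2)
       = y^3 + (7) y^2 + (-24) y + (-289).
Simplifying: h(y) = y^3 + 7*y^2 - 24*y - 289.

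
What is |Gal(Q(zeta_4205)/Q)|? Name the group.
|Gal(Q(zeta_4205)/Q)| = phi(4205) = 3248; group ≅ (Z/4205Z)^* ≅ Z/4Z × Z/812Z

The n-th cyclotomic polynomial Φ_4205(x) is the minimal polynomial of zeta_4205 over Q and has degree phi(4205) = 3248. So Q(zeta_4205) is a degree-3248 Galois extension with Galois group (Z/4205Z)^*. By CRT, (Z/4205Z)^* ≅ (Z/5Z)^* × (Z/841Z)^*. Each prime-power unit group is (Z/5Z)^* ≅ Z/4Z; (Z/841Z)^* ≅ Z/812Z. Hence Gal(Q(zeta_4205)/Q) ≅ Z/4Z × Z/812Z.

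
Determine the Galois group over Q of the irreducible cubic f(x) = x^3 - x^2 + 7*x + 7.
Gal(K/Q) = S_3 (symmetric group of order 6)

Compute the discriminant of x^3 + (-1)*x^2 + (7)*x + (7): Δ = -3500. Since Δ is not a rational square, the Galois group is not contained in A_3; it must be the full S_3 (irreducibility of the cubic rules out anything smaller).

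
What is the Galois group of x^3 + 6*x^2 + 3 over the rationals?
Gal(K/Q) = S_3 (symmetric group of order 6)

Compute the discriminant of x^3 + (6)*x^2 + (0)*x + (3): Δ = -2835. Since Δ is not a rational square, the Galois group is not contained in A_3; it must be the full S_3 (irreducibility of the cubic rules out anything smaller).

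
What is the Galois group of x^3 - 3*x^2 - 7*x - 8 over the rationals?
Gal(K/Q) = S_3 (symmetric group of order 6)

Compute the discriminant of x^3 + (-3)*x^2 + (-7)*x + (-8): Δ = -3803. Since Δ is not a rational square, the Galois group is not contained in A_3; it must be the full S_3 (irreducibility of the cubic rules out anything smaller).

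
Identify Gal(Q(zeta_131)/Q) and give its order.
|Gal(Q(zeta_131)/Q)| = phi(131) = 130; group ≅ (Z/131Z)^* ≅ Z/130Z

The n-th cyclotomic polynomial Φ_131(x) is the minimal polynomial of zeta_131 over Q and has degree phi(131) = 130. So Q(zeta_131) is a degree-130 Galois extension with Galois group (Z/131Z)^*. (Z/131Z)^* is cyclic since 131 is an odd prime power (or 4). Hence Gal(Q(zeta_131)/Q) ≅ Z/130Z.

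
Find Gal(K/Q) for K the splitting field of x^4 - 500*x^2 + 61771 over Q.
Gal(K/Q) = V_4 (Klein four-group, Z/2Z × Z/2Z)

f factors as (x^2 - 223)(x^2 - 277), so the splitting field is K = Q(sqrt(223), sqrt(277)). The elements 223, 277, 61771 are all non-squares in Q, so sqrt(223) and sqrt(277) generate independent quadratic extensions. Thus [K:Q] = 4 and Gal(K/Q) is generated by the two order-2 automorphisms sqrt(223) ↦ -sqrt(223) and sqrt(277) ↦ -sqrt(277), giving V_4.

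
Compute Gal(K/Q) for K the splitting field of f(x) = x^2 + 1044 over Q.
Gal(K/Q) = Z/2Z (cyclic of order 2)

x^2 + 1044 is irreducible over Q since -1044 is not a rational square. The splitting field Q(sqrt(-1044)) has degree 2 over Q, and its unique nontrivial automorphism is sqrt(-1044) ↦ -sqrt(-1044). Hence Gal(Q(sqrt(-1044))/Q) = Z/2Z.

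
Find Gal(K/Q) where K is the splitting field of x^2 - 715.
Gal(K/Q) = Z/2Z (cyclic of order 2)

x^2 - 715 is irreducible over Q since 715 is not a rational square. The splitting field Q(sqrt(715)) has degree 2 over Q, and its unique nontrivial automorphism is sqrt(715) ↦ -sqrt(715). Hence Gal(Q(sqrt(715))/Q) = Z/2Z.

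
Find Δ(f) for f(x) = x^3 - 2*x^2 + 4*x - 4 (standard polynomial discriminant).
Δ = -176

For x^3 + a x^2 + b x + c the discriminant is Δ = 18 a b c - 4 a^3 c + a^2 b^2 - 4 b^3 - 27 c^2.
Plug a = -2, b = 4, c = -4:
  18*(-2)*(4)*(-4) - 4*(-2)^3*(-4) + (-2)^2*(4)^2 - 4*(4)^3 - 27*(-4)^2
  = 576 + (-128) + 64 + (-256) + (-432)
  = -176.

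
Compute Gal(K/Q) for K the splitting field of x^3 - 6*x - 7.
Gal(K/Q) = S_3 (symmetric group of order 6)

Compute the discriminant of x^3 + (0)*x^2 + (-6)*x + (-7): Δ = -459. Since Δ is not a rational square, the Galois group is not contained in A_3; it must be the full S_3 (irreducibility of the cubic rules out anything smaller).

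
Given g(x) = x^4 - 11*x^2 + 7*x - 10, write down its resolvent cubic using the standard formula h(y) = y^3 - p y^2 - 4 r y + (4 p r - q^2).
h(y) = y^3 + 11*y^2 + 40*y + 391

Identify coefficients: p = -11, q = 7, r = -10.
Plug into h(y) = y^3 - p y^2 - 4 r y + (4 p r - q^2):
  h(y) = y^3 - (-11) y^2 - 4*(-10) y + (4*(-11)*(-10) - (7)^2)
       = y^3 + (11) y^2 + (40) y + (391).
Simplifying: h(y) = y^3 + 11*y^2 + 40*y + 391.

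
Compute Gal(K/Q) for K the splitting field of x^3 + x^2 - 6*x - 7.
Gal(K/Q) = A_3 (cyclic of order 3)

Compute the discriminant of x^3 + (1)*x^2 + (-6)*x + (-7): Δ = 361. Since Δ is a perfect square (Δ = 19^2), the Galois group is contained in A_3. Irreducibility forces the group to be transitive on three roots, so Gal = A_3.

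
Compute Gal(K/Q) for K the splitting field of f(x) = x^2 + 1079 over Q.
Gal(K/Q) = Z/2Z (cyclic of order 2)

x^2 + 1079 is irreducible over Q since -1079 is not a rational square. The splitting field Q(sqrt(-1079)) has degree 2 over Q, and its unique nontrivial automorphism is sqrt(-1079) ↦ -sqrt(-1079). Hence Gal(Q(sqrt(-1079))/Q) = Z/2Z.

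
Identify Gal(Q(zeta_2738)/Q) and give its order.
|Gal(Q(zeta_2738)/Q)| = phi(2738) = 1332; group ≅ (Z/2738Z)^* ≅ Z/1332Z

The n-th cyclotomic polynomial Φ_2738(x) is the minimal polynomial of zeta_2738 over Q and has degree phi(2738) = 1332. So Q(zeta_2738) is a degree-1332 Galois extension with Galois group (Z/2738Z)^*. By CRT, (Z/2738Z)^* ≅ (Z/2Z)^* × (Z/1369Z)^*. Each prime-power unit group is (Z/2Z)^* ≅ trivial group (order 1); (Z/1369Z)^* ≅ Z/1332Z. Hence Gal(Q(zeta_2738)/Q) ≅ Z/1332Z.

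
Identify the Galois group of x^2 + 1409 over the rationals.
Gal(K/Q) = Z/2Z (cyclic of order 2)

x^2 + 1409 is irreducible over Q since -1409 is not a rational square. The splitting field Q(sqrt(-1409)) has degree 2 over Q, and its unique nontrivial automorphism is sqrt(-1409) ↦ -sqrt(-1409). Hence Gal(Q(sqrt(-1409))/Q) = Z/2Z.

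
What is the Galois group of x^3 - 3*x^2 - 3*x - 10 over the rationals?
Gal(K/Q) = S_3 (symmetric group of order 6)

Compute the discriminant of x^3 + (-3)*x^2 + (-3)*x + (-10): Δ = -5211. Since Δ is not a rational square, the Galois group is not contained in A_3; it must be the full S_3 (irreducibility of the cubic rules out anything smaller).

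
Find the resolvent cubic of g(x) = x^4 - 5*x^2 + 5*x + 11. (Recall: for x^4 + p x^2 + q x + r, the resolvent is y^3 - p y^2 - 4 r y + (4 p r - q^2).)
h(y) = y^3 + 5*y^2 - 44*y - 245

Identify coefficients: p = -5, q = 5, r = 11.
Plug into h(y) = y^3 - p y^2 - 4 r y + (4 p r - q^2):
  h(y) = y^3 - (-5) y^2 - 4*(11) y + (4*(-5)*(11) - (5)^2)
       = y^3 + (5) y^2 + (-44) y + (-245).
Simplifying: h(y) = y^3 + 5*y^2 - 44*y - 245.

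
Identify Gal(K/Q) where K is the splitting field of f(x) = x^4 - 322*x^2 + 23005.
Gal(K/Q) = V_4 (Klein four-group, Z/2Z × Z/2Z)

f factors as (x^2 - 107)(x^2 - 215), so the splitting field is K = Q(sqrt(107), sqrt(215)). The elements 107, 215, 23005 are all non-squares in Q, so sqrt(107) and sqrt(215) generate independent quadratic extensions. Thus [K:Q] = 4 and Gal(K/Q) is generated by the two order-2 automorphisms sqrt(107) ↦ -sqrt(107) and sqrt(215) ↦ -sqrt(215), giving V_4.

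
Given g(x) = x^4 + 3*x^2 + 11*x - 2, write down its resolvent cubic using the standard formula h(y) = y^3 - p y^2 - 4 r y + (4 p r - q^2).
h(y) = y^3 - 3*y^2 + 8*y - 145

Identify coefficients: p = 3, q = 11, r = -2.
Plug into h(y) = y^3 - p y^2 - 4 r y + (4 p r - q^2):
  h(y) = y^3 - (3) y^2 - 4*(-2) y + (4*(3)*(-2) - (11)^2)
       = y^3 + (-3) y^2 + (8) y + (-145).
Simplifying: h(y) = y^3 - 3*y^2 + 8*y - 145.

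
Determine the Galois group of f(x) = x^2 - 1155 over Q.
Gal(K/Q) = Z/2Z (cyclic of order 2)

x^2 - 1155 is irreducible over Q since 1155 is not a rational square. The splitting field Q(sqrt(1155)) has degree 2 over Q, and its unique nontrivial automorphism is sqrt(1155) ↦ -sqrt(1155). Hence Gal(Q(sqrt(1155))/Q) = Z/2Z.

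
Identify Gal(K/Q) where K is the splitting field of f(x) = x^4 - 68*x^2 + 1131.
Gal(K/Q) = V_4 (Klein four-group, Z/2Z × Z/2Z)

f factors as (x^2 - 39)(x^2 - 29), so the splitting field is K = Q(sqrt(39), sqrt(29)). The elements 39, 29, 1131 are all non-squares in Q, so sqrt(39) and sqrt(29) generate independent quadratic extensions. Thus [K:Q] = 4 and Gal(K/Q) is generated by the two order-2 automorphisms sqrt(39) ↦ -sqrt(39) and sqrt(29) ↦ -sqrt(29), giving V_4.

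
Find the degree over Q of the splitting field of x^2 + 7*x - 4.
[K:Q] = 2

The discriminant of x^2 + (7)*x + (-4) is b^2 - 4c = 49 - (-16) = 65. Since 65 is not a perfect square in Q, the polynomial is irreducible over Q. Its two roots generate a degree-2 extension, so [K:Q] = 2.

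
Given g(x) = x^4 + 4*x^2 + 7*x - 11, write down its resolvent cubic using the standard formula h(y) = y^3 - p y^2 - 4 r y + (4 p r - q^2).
h(y) = y^3 - 4*y^2 + 44*y - 225

Identify coefficients: p = 4, q = 7, r = -11.
Plug into h(y) = y^3 - p y^2 - 4 r y + (4 p r - q^2):
  h(y) = y^3 - (4) y^2 - 4*(-11) y + (4*(4)*(-11) - (7)^2)
       = y^3 + (-4) y^2 + (44) y + (-225).
Simplifying: h(y) = y^3 - 4*y^2 + 44*y - 225.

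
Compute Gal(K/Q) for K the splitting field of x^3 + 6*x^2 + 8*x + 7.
Gal(K/Q) = S_3 (symmetric group of order 6)

Compute the discriminant of x^3 + (6)*x^2 + (8)*x + (7): Δ = -1067. Since Δ is not a rational square, the Galois group is not contained in A_3; it must be the full S_3 (irreducibility of the cubic rules out anything smaller).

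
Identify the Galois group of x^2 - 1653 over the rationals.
Gal(K/Q) = Z/2Z (cyclic of order 2)

x^2 - 1653 is irreducible over Q since 1653 is not a rational square. The splitting field Q(sqrt(1653)) has degree 2 over Q, and its unique nontrivial automorphism is sqrt(1653) ↦ -sqrt(1653). Hence Gal(Q(sqrt(1653))/Q) = Z/2Z.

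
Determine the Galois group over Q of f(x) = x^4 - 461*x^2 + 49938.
Gal(K/Q) = V_4 (Klein four-group, Z/2Z × Z/2Z)

f factors as (x^2 - 287)(x^2 - 174), so the splitting field is K = Q(sqrt(287), sqrt(174)). The elements 287, 174, 49938 are all non-squares in Q, so sqrt(287) and sqrt(174) generate independent quadratic extensions. Thus [K:Q] = 4 and Gal(K/Q) is generated by the two order-2 automorphisms sqrt(287) ↦ -sqrt(287) and sqrt(174) ↦ -sqrt(174), giving V_4.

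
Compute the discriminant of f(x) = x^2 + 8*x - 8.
Δ = 96

For a quadratic a x^2 + b x + c the discriminant is Δ = b^2 - 4ac = (8)^2 - 4*(1)*(-8) = 64 - (-32) = 96.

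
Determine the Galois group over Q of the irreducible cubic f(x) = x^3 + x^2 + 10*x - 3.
Gal(K/Q) = S_3 (symmetric group of order 6)

Compute the discriminant of x^3 + (1)*x^2 + (10)*x + (-3): Δ = -4671. Since Δ is not a rational square, the Galois group is not contained in A_3; it must be the full S_3 (irreducibility of the cubic rules out anything smaller).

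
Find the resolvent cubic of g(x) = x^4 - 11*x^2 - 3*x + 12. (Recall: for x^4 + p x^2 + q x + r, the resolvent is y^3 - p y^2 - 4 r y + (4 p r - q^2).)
h(y) = y^3 + 11*y^2 - 48*y - 537

Identify coefficients: p = -11, q = -3, r = 12.
Plug into h(y) = y^3 - p y^2 - 4 r y + (4 p r - q^2):
  h(y) = y^3 - (-11) y^2 - 4*(12) y + (4*(-11)*(12) - (-3)^2)
       = y^3 + (11) y^2 + (-48) y + (-537).
Simplifying: h(y) = y^3 + 11*y^2 - 48*y - 537.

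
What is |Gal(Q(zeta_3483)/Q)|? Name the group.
|Gal(Q(zeta_3483)/Q)| = phi(3483) = 2268; group ≅ (Z/3483Z)^* ≅ Z/42Z × Z/54Z

The n-th cyclotomic polynomial Φ_3483(x) is the minimal polynomial of zeta_3483 over Q and has degree phi(3483) = 2268. So Q(zeta_3483) is a degree-2268 Galois extension with Galois group (Z/3483Z)^*. By CRT, (Z/3483Z)^* ≅ (Z/81Z)^* × (Z/43Z)^*. Each prime-power unit group is (Z/81Z)^* ≅ Z/54Z; (Z/43Z)^* ≅ Z/42Z. Hence Gal(Q(zeta_3483)/Q) ≅ Z/42Z × Z/54Z.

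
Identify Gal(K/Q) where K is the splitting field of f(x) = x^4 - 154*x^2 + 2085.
Gal(K/Q) = V_4 (Klein four-group, Z/2Z × Z/2Z)

f factors as (x^2 - 15)(x^2 - 139), so the splitting field is K = Q(sqrt(15), sqrt(139)). The elements 15, 139, 2085 are all non-squares in Q, so sqrt(15) and sqrt(139) generate independent quadratic extensions. Thus [K:Q] = 4 and Gal(K/Q) is generated by the two order-2 automorphisms sqrt(15) ↦ -sqrt(15) and sqrt(139) ↦ -sqrt(139), giving V_4.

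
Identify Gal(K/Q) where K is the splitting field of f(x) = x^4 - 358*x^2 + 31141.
Gal(K/Q) = V_4 (Klein four-group, Z/2Z × Z/2Z)

f factors as (x^2 - 209)(x^2 - 149), so the splitting field is K = Q(sqrt(209), sqrt(149)). The elements 209, 149, 31141 are all non-squares in Q, so sqrt(209) and sqrt(149) generate independent quadratic extensions. Thus [K:Q] = 4 and Gal(K/Q) is generated by the two order-2 automorphisms sqrt(209) ↦ -sqrt(209) and sqrt(149) ↦ -sqrt(149), giving V_4.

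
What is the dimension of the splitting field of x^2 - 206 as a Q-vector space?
[K:Q] = 2

The polynomial x^2 - 206 is irreducible over Q since 206 is not a perfect square. Its splitting field is Q(sqrt(206)), which has degree 2 over Q.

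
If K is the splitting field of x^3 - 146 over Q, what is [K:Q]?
[K:Q] = 6

x^3 - 146 has one real root r = 146^(1/3) and two complex roots r*zeta_3, r*zeta_3^2 where zeta_3 = e^(2*pi*i/3). The splitting field is Q(r, zeta_3). [Q(r):Q] = 3 and [Q(zeta_3):Q] = 2 with gcd = 1, so [Q(r, zeta_3):Q] = 3 * 2 = 6.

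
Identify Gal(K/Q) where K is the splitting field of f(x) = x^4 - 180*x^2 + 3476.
Gal(K/Q) = V_4 (Klein four-group, Z/2Z × Z/2Z)

f factors as (x^2 - 22)(x^2 - 158), so the splitting field is K = Q(sqrt(22), sqrt(158)). The elements 22, 158, 3476 are all non-squares in Q, so sqrt(22) and sqrt(158) generate independent quadratic extensions. Thus [K:Q] = 4 and Gal(K/Q) is generated by the two order-2 automorphisms sqrt(22) ↦ -sqrt(22) and sqrt(158) ↦ -sqrt(158), giving V_4.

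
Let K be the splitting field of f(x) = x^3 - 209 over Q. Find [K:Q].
[K:Q] = 6

x^3 - 209 has one real root r = 209^(1/3) and two complex roots r*zeta_3, r*zeta_3^2 where zeta_3 = e^(2*pi*i/3). The splitting field is Q(r, zeta_3). [Q(r):Q] = 3 and [Q(zeta_3):Q] = 2 with gcd = 1, so [Q(r, zeta_3):Q] = 3 * 2 = 6.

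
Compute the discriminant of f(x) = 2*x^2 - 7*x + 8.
Δ = -15

For a quadratic a x^2 + b x + c the discriminant is Δ = b^2 - 4ac = (-7)^2 - 4*(2)*(8) = 49 - (64) = -15.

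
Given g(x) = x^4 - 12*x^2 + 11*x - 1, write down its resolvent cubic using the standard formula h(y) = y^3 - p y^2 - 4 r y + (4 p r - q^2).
h(y) = y^3 + 12*y^2 + 4*y - 73

Identify coefficients: p = -12, q = 11, r = -1.
Plug into h(y) = y^3 - p y^2 - 4 r y + (4 p r - q^2):
  h(y) = y^3 - (-12) y^2 - 4*(-1) y + (4*(-12)*(-1) - (11)^2)
       = y^3 + (12) y^2 + (4) y + (-73).
Simplifying: h(y) = y^3 + 12*y^2 + 4*y - 73.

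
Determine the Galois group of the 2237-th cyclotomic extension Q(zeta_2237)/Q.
|Gal(Q(zeta_2237)/Q)| = phi(2237) = 2236; group ≅ (Z/2237Z)^* ≅ Z/2236Z

The n-th cyclotomic polynomial Φ_2237(x) is the minimal polynomial of zeta_2237 over Q and has degree phi(2237) = 2236. So Q(zeta_2237) is a degree-2236 Galois extension with Galois group (Z/2237Z)^*. (Z/2237Z)^* is cyclic since 2237 is an odd prime power (or 4). Hence Gal(Q(zeta_2237)/Q) ≅ Z/2236Z.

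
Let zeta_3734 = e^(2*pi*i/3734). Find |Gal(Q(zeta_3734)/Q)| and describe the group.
|Gal(Q(zeta_3734)/Q)| = phi(3734) = 1866; group ≅ (Z/3734Z)^* ≅ Z/1866Z

The n-th cyclotomic polynomial Φ_3734(x) is the minimal polynomial of zeta_3734 over Q and has degree phi(3734) = 1866. So Q(zeta_3734) is a degree-1866 Galois extension with Galois group (Z/3734Z)^*. By CRT, (Z/3734Z)^* ≅ (Z/2Z)^* × (Z/1867Z)^*. Each prime-power unit group is (Z/2Z)^* ≅ trivial group (order 1); (Z/1867Z)^* ≅ Z/1866Z. Hence Gal(Q(zeta_3734)/Q) ≅ Z/1866Z.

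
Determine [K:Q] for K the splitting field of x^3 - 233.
[K:Q] = 6

x^3 - 233 has one real root r = 233^(1/3) and two complex roots r*zeta_3, r*zeta_3^2 where zeta_3 = e^(2*pi*i/3). The splitting field is Q(r, zeta_3). [Q(r):Q] = 3 and [Q(zeta_3):Q] = 2 with gcd = 1, so [Q(r, zeta_3):Q] = 3 * 2 = 6.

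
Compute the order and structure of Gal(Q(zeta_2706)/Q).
|Gal(Q(zeta_2706)/Q)| = phi(2706) = 800; group ≅ (Z/2706Z)^* ≅ Z/2Z × Z/10Z × Z/40Z

The n-th cyclotomic polynomial Φ_2706(x) is the minimal polynomial of zeta_2706 over Q and has degree phi(2706) = 800. So Q(zeta_2706) is a degree-800 Galois extension with Galois group (Z/2706Z)^*. By CRT, (Z/2706Z)^* ≅ (Z/2Z)^* × (Z/3Z)^* × (Z/11Z)^* × (Z/41Z)^*. Each prime-power unit group is (Z/2Z)^* ≅ trivial group (order 1); (Z/3Z)^* ≅ Z/2Z; (Z/11Z)^* ≅ Z/10Z; (Z/41Z)^* ≅ Z/40Z. Hence Gal(Q(zeta_2706)/Q) ≅ Z/2Z × Z/10Z × Z/40Z.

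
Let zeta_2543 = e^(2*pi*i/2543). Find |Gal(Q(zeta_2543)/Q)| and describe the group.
|Gal(Q(zeta_2543)/Q)| = phi(2543) = 2542; group ≅ (Z/2543Z)^* ≅ Z/2542Z

The n-th cyclotomic polynomial Φ_2543(x) is the minimal polynomial of zeta_2543 over Q and has degree phi(2543) = 2542. So Q(zeta_2543) is a degree-2542 Galois extension with Galois group (Z/2543Z)^*. (Z/2543Z)^* is cyclic since 2543 is an odd prime power (or 4). Hence Gal(Q(zeta_2543)/Q) ≅ Z/2542Z.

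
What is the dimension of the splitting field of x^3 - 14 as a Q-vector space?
[K:Q] = 6

x^3 - 14 has one real root r = 14^(1/3) and two complex roots r*zeta_3, r*zeta_3^2 where zeta_3 = e^(2*pi*i/3). The splitting field is Q(r, zeta_3). [Q(r):Q] = 3 and [Q(zeta_3):Q] = 2 with gcd = 1, so [Q(r, zeta_3):Q] = 3 * 2 = 6.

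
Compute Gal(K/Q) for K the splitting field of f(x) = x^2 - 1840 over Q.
Gal(K/Q) = Z/2Z (cyclic of order 2)

x^2 - 1840 is irreducible over Q since 1840 is not a rational square. The splitting field Q(sqrt(1840)) has degree 2 over Q, and its unique nontrivial automorphism is sqrt(1840) ↦ -sqrt(1840). Hence Gal(Q(sqrt(1840))/Q) = Z/2Z.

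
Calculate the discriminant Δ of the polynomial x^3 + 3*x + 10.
Δ = -2808

For a depressed cubic x^3 + p x + q the discriminant is Δ = -4 p^3 - 27 q^2 = -4*(3)^3 - 27*(10)^2 = -108 - 2700 = -2808.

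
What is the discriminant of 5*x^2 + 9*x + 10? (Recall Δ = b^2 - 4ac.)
Δ = -119

For a quadratic a x^2 + b x + c the discriminant is Δ = b^2 - 4ac = (9)^2 - 4*(5)*(10) = 81 - (200) = -119.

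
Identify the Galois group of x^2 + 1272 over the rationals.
Gal(K/Q) = Z/2Z (cyclic of order 2)

x^2 + 1272 is irreducible over Q since -1272 is not a rational square. The splitting field Q(sqrt(-1272)) has degree 2 over Q, and its unique nontrivial automorphism is sqrt(-1272) ↦ -sqrt(-1272). Hence Gal(Q(sqrt(-1272))/Q) = Z/2Z.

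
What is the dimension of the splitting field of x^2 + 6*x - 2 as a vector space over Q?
[K:Q] = 2

The discriminant of x^2 + (6)*x + (-2) is b^2 - 4c = 36 - (-8) = 44. Since 44 is not a perfect square in Q, the polynomial is irreducible over Q. Its two roots generate a degree-2 extension, so [K:Q] = 2.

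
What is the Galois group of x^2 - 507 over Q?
Gal(K/Q) = Z/2Z (cyclic of order 2)

x^2 - 507 is irreducible over Q since 507 is not a rational square. The splitting field Q(sqrt(507)) has degree 2 over Q, and its unique nontrivial automorphism is sqrt(507) ↦ -sqrt(507). Hence Gal(Q(sqrt(507))/Q) = Z/2Z.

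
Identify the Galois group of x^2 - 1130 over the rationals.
Gal(K/Q) = Z/2Z (cyclic of order 2)

x^2 - 1130 is irreducible over Q since 1130 is not a rational square. The splitting field Q(sqrt(1130)) has degree 2 over Q, and its unique nontrivial automorphism is sqrt(1130) ↦ -sqrt(1130). Hence Gal(Q(sqrt(1130))/Q) = Z/2Z.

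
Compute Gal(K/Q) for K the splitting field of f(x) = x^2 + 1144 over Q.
Gal(K/Q) = Z/2Z (cyclic of order 2)

x^2 + 1144 is irreducible over Q since -1144 is not a rational square. The splitting field Q(sqrt(-1144)) has degree 2 over Q, and its unique nontrivial automorphism is sqrt(-1144) ↦ -sqrt(-1144). Hence Gal(Q(sqrt(-1144))/Q) = Z/2Z.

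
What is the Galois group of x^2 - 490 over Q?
Gal(K/Q) = Z/2Z (cyclic of order 2)

x^2 - 490 is irreducible over Q since 490 is not a rational square. The splitting field Q(sqrt(490)) has degree 2 over Q, and its unique nontrivial automorphism is sqrt(490) ↦ -sqrt(490). Hence Gal(Q(sqrt(490))/Q) = Z/2Z.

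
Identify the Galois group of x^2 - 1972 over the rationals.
Gal(K/Q) = Z/2Z (cyclic of order 2)

x^2 - 1972 is irreducible over Q since 1972 is not a rational square. The splitting field Q(sqrt(1972)) has degree 2 over Q, and its unique nontrivial automorphism is sqrt(1972) ↦ -sqrt(1972). Hence Gal(Q(sqrt(1972))/Q) = Z/2Z.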